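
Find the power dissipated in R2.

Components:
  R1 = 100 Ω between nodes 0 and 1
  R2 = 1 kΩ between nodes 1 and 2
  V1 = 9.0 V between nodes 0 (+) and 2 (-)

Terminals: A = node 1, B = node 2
Nodal analysis, taking node 2 as the 0 V reference.
Source V1 fixes V_0 = 9 V.
KCL at each unknown node (sum of currents leaving = 0; resistances in Ω):
  Node 1: (V_1 - 9)/100 + (V_1 - 0)/1000 = 0
Collecting terms: 0.011 × V_1 = 0.09  =>  V_1 = 8.182 V
I_R2 = (V_1 - V_2)/R2 = (8.182 - 0)/1000 = 0.008182 A
P_R2 = I_R2² × R2 = (0.008182)² × 1000 = 0.06694 W

Final answer: 0.06694 W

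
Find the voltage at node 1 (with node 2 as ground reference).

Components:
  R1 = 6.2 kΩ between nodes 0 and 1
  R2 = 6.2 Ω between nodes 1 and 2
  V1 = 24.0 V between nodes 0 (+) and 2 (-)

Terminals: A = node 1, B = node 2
Nodal analysis, taking node 2 as the 0 V reference.
Source V1 fixes V_0 = 24 V.
KCL at each unknown node (sum of currents leaving = 0; resistances in Ω):
  Node 1: (V_1 - 24)/6200 + (V_1 - 0)/6.2 = 0
Collecting terms: 0.1615 × V_1 = 0.003871  =>  V_1 = 0.02398 V
The requested potential is V_1 = 0.02398 V.

Final answer: V_1 = 0.02398 V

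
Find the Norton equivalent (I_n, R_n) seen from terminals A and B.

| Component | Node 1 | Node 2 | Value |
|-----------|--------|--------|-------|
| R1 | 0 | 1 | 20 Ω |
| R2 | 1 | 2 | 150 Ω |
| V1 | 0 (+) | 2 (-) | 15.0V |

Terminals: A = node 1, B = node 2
Find the Thévenin equivalent first; then I_n = V_th/R_th and R_n = R_th.
Step 1 — V_th is the open-circuit voltage V_A - V_B (nothing connected across the terminals).
Nodal analysis, taking node 2 as the 0 V reference.
Source V1 fixes V_0 = 15 V.
KCL at each unknown node (sum of currents leaving = 0; resistances in Ω):
  Node 1: (V_1 - 15)/20 + (V_1 - 0)/150 = 0
Collecting terms: 0.05667 × V_1 = 0.75  =>  V_1 = 13.24 V
V_th = V_1 - V_2 = 13.24 - 0 = 13.24 V
Step 2 — R_th: zero the source — replace V1 by a short circuit (node 2 merges into node 0) — and find the resistance seen between A (node 1) and B (node 0).
Reduce the network between node 1 (A) and node 0 (B) by series/parallel combination:
  Rp1 = R1 ‖ R2 (parallel, both between nodes 0 and 1) = 1/(1/20 + 1/150) = 17.65 Ω
R_th = 17.65 Ω
I_n = V_th/R_th = 13.24/17.65 = 0.75 A, and R_n = R_th = 17.65 Ω

Final answer: I_n = 0.75 A, R_n = 17.65 Ω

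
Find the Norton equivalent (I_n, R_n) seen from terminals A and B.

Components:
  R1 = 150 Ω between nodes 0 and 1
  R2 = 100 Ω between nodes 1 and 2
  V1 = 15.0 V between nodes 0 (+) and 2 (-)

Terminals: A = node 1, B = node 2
Find the Thévenin equivalent first; then I_n = V_th/R_th and R_n = R_th.
Step 1 — V_th is the open-circuit voltage V_A - V_B (nothing connected across the terminals).
Nodal analysis, taking node 2 as the 0 V reference.
Source V1 fixes V_0 = 15 V.
KCL at each unknown node (sum of currents leaving = 0; resistances in Ω):
  Node 1: (V_1 - 15)/150 + (V_1 - 0)/100 = 0
Collecting terms: 0.01667 × V_1 = 0.1  =>  V_1 = 6 V
V_th = V_1 - V_2 = 6 - 0 = 6 V
Step 2 — R_th: zero the source — replace V1 by a short circuit (node 2 merges into node 0) — and find the resistance seen between A (node 1) and B (node 0).
Reduce the network between node 1 (A) and node 0 (B) by series/parallel combination:
  Rp1 = R1 ‖ R2 (parallel, both between nodes 0 and 1) = 1/(1/150 + 1/100) = 60 Ω
R_th = 60 Ω
I_n = V_th/R_th = 6/60 = 0.1 A, and R_n = R_th = 60 Ω

Final answer: I_n = 0.1 A, R_n = 60 Ω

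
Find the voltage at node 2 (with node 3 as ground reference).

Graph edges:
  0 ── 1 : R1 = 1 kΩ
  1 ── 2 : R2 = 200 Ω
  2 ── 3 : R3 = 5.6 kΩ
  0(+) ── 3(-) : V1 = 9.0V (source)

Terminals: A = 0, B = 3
Nodal analysis, taking node 3 as the 0 V reference.
Source V1 fixes V_0 = 9 V.
KCL at each unknown node (sum of currents leaving = 0; resistances in Ω):
  Node 1: (V_1 - 9)/1000 + (V_1 - V_2)/200 = 0
  Node 2: (V_2 - V_1)/200 + (V_2 - 0)/5600 = 0
Collecting terms (coefficients in siemens):
  0.006·V_1 - 0.005·V_2 = 0.009
  0.005179·V_2 - 0.005·V_1 = 0
Determinant D = (0.006)(0.005179) - (-0.005)(-0.005) = 0.000006071
V_1 = [(0.009)(0.005179) - (-0.005)(0)]/D = 7.676 V
V_2 = [(0.006)(0) - (0.009)(-0.005)]/D = 7.412 V
The requested potential is V_2 = 7.412 V.

Final answer: V_2 = 7.412 V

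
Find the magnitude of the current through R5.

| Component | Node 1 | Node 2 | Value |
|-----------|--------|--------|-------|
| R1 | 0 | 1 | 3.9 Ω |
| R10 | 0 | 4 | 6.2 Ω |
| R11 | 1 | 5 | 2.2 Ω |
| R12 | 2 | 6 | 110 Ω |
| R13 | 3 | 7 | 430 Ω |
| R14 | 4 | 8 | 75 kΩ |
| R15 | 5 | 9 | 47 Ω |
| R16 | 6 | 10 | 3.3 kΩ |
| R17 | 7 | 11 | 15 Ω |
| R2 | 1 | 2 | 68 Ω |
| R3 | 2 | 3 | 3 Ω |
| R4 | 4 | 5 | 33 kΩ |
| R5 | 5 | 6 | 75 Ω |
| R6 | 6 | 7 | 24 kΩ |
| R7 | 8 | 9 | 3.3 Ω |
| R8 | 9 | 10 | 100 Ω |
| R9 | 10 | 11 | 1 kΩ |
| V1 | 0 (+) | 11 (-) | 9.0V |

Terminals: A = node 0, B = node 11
Nodal analysis, taking node 11 as the 0 V reference.
Source V1 fixes V_0 = 9 V.
KCL at each unknown node (sum of currents leaving = 0; resistances in Ω):
  Node 1: (V_1 - 9)/3.9 + (V_1 - V_2)/68 + (V_1 - V_5)/2.2 = 0
  Node 2: (V_2 - V_1)/68 + (V_2 - V_3)/3 + (V_2 - V_6)/110 = 0
  Node 3: (V_3 - V_2)/3 + (V_3 - V_7)/430 = 0
  Node 4: (V_4 - V_5)/33000 + (V_4 - 9)/6.2 + (V_4 - V_8)/75000 = 0
  Node 5: (V_5 - V_4)/33000 + (V_5 - V_6)/75 + (V_5 - V_1)/2.2 + (V_5 - V_9)/47 = 0
  Node 6: (V_6 - V_5)/75 + (V_6 - V_7)/24000 + (V_6 - V_2)/110 + (V_6 - V_10)/3300 = 0
  Node 7: (V_7 - V_6)/24000 + (V_7 - V_3)/430 + (V_7 - 0)/15 = 0
  Node 8: (V_8 - V_9)/3.3 + (V_8 - V_4)/75000 = 0
  Node 9: (V_9 - V_8)/3.3 + (V_9 - V_10)/100 + (V_9 - V_5)/47 = 0
  Node 10: (V_10 - V_9)/100 + (V_10 - 0)/1000 + (V_10 - V_6)/3300 = 0
Collecting terms (coefficients in siemens):
  0.7257·V_1 - 0.01471·V_2 - 0.4545·V_5 = 2.308
  0.3571·V_2 - 0.01471·V_1 - 0.3333·V_3 - 0.009091·V_6 = 0
  0.3357·V_3 - 0.3333·V_2 - 0.002326·V_7 = 0
  0.1613·V_4 - 0.0000303·V_5 - 0.00001333·V_8 = 1.452
  0.4892·V_5 - 0.4545·V_1 - 0.0000303·V_4 - 0.01333·V_6 - 0.02128·V_9 = 0
  0.02277·V_6 - 0.009091·V_2 - 0.01333·V_5 - 0.00004167·V_7 - 0.000303·V_10 = 0
  0.06903·V_7 - 0.002326·V_3 - 0.00004167·V_6 = 0
  0.303·V_8 - 0.00001333·V_4 - 0.303·V_9 = 0
  0.3343·V_9 - 0.02128·V_5 - 0.303·V_8 - 0.01·V_10 = 0
  0.0113·V_10 - 0.000303·V_6 - 0.01·V_9 = 0
Solving these 10 simultaneous equations (Gaussian elimination) gives:
  V_1 = 8.899 V, V_2 = 7.993 V, V_3 = 7.94 V, V_4 = 9 V
  V_5 = 8.871 V, V_6 = 8.49 V, V_7 = 0.2726 V, V_8 = 8.517 V
  V_9 = 8.517 V, V_10 = 7.763 V
I_R5 = (V_5 - V_6)/R5 = (8.871 - 8.49)/75 = 0.005079 A
|I_R5| = 0.005079 A

Final answer: |I_R5| = 0.005079 A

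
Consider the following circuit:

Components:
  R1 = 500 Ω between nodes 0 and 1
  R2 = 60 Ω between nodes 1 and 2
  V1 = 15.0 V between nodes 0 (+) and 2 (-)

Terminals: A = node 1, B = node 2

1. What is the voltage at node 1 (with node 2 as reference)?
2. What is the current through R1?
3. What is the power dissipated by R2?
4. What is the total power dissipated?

Nodal analysis, taking node 2 as the 0 V reference.
Source V1 fixes V_0 = 15 V.
KCL at each unknown node (sum of currents leaving = 0; resistances in Ω):
  Node 1: (V_1 - 15)/500 + (V_1 - 0)/60 = 0
Collecting terms: 0.01867 × V_1 = 0.03  =>  V_1 = 1.607 V
Part 1:
  Read off the nodal solution: V_1 = 1.607 V
Part 2:
  I_R1 = (V_0 - V_1)/R1 = (15 - 1.607)/500 = 0.02679 A
  Magnitude: I_R1 = 0.02679 A
Part 3:
  I_R2 = (V_1 - V_2)/R2 = (1.607 - 0)/60 = 0.02679 A
  P_R2 = I_R2² × R2 = (0.02679)² × 60 = 0.04305 W
Part 4:
  Power in each resistor, P = (ΔV)²/R:
    P_R1 = (15 - 1.607)²/500 = 0.3587 W
    P_R2 = (1.607 - 0)²/60 = 0.04305 W
  P_total = P_R1 + P_R2 = 0.4018 W

Final answers:
1. V_1 = 1.607 V
2. I_R1 = 0.02679 A
3. P_R2 = 0.04305 W
4. P_total = 0.4018 W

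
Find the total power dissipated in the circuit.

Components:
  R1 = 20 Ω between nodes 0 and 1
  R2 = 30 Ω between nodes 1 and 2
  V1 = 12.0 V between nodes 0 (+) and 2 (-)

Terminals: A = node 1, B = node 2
Nodal analysis, taking node 2 as the 0 V reference.
Source V1 fixes V_0 = 12 V.
KCL at each unknown node (sum of currents leaving = 0; resistances in Ω):
  Node 1: (V_1 - 12)/20 + (V_1 - 0)/30 = 0
Collecting terms: 0.08333 × V_1 = 0.6  =>  V_1 = 7.2 V
Power in each resistor, P = (ΔV)²/R:
  P_R1 = (12 - 7.2)²/20 = 1.152 W
  P_R2 = (7.2 - 0)²/30 = 1.728 W
P_total = P_R1 + P_R2 = 2.88 W

Final answer: 2.88 W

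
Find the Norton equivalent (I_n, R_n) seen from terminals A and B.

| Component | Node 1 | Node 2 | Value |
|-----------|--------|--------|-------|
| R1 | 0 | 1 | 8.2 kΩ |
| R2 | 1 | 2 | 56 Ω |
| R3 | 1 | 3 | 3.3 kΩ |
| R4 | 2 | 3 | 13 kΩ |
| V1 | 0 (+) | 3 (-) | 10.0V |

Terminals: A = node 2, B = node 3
Find the Thévenin equivalent first; then I_n = V_th/R_th and R_n = R_th.
Step 1 — V_th is the open-circuit voltage V_A - V_B (nothing connected across the terminals).
Nodal analysis, taking node 3 as the 0 V reference.
Source V1 fixes V_0 = 10 V.
KCL at each unknown node (sum of currents leaving = 0; resistances in Ω):
  Node 1: (V_1 - 10)/8200 + (V_1 - V_2)/56 + (V_1 - 0)/3300 = 0
  Node 2: (V_2 - V_1)/56 + (V_2 - 0)/13000 = 0
Collecting terms (coefficients in siemens):
  0.01828·V_1 - 0.01786·V_2 = 0.00122
  0.01793·V_2 - 0.01786·V_1 = 0
Determinant D = (0.01828)(0.01793) - (-0.01786)(-0.01786) = 0.000008995
V_1 = [(0.00122)(0.01793) - (-0.01786)(0)]/D = 2.431 V
V_2 = [(0.01828)(0) - (0.00122)(-0.01786)]/D = 2.421 V
V_th = V_2 - V_3 = 2.421 - 0 = 2.421 V
Step 2 — R_th: zero the source — replace V1 by a short circuit (node 3 merges into node 0) — and find the resistance seen between A (node 2) and B (node 0).
Reduce the network between node 2 (A) and node 0 (B) by series/parallel combination:
  Rp1 = R1 ‖ R3 (parallel, both between nodes 0 and 1) = 1/(1/8200 + 1/3300) = 2353 Ω
  Rs1 = R2 + Rp1 (series, joined only at node 1) = 56 + 2353 = 2409 Ω
  Rp2 = R4 ‖ Rs1 (parallel, both between nodes 0 and 2) = 1/(1/13000 + 1/2409) = 2032 Ω
R_th = 2.032 kΩ
I_n = V_th/R_th = 2.421/2032 = 0.001191 A, and R_n = R_th = 2.032 kΩ

Final answer: I_n = 0.001191 A, R_n = 2.032 kΩ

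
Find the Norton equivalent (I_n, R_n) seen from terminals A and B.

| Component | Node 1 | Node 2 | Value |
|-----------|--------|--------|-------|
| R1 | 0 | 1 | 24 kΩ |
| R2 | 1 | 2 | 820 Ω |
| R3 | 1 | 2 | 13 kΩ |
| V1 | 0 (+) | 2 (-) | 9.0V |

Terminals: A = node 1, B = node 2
Find the Thévenin equivalent first; then I_n = V_th/R_th and R_n = R_th.
Step 1 — V_th is the open-circuit voltage V_A - V_B (nothing connected across the terminals).
Nodal analysis, taking node 2 as the 0 V reference.
Source V1 fixes V_0 = 9 V.
KCL at each unknown node (sum of currents leaving = 0; resistances in Ω):
  Node 1: (V_1 - 9)/24000 + (V_1 - 0)/820 + (V_1 - 0)/13000 = 0
Collecting terms: 0.001338 × V_1 = 0.000375  =>  V_1 = 0.2802 V
V_th = V_1 - V_2 = 0.2802 - 0 = 0.2802 V
Step 2 — R_th: zero the source — replace V1 by a short circuit (node 2 merges into node 0) — and find the resistance seen between A (node 1) and B (node 0).
Reduce the network between node 1 (A) and node 0 (B) by series/parallel combination:
  Rp1 = R1 ‖ R2 ‖ R3 (parallel, all between nodes 0 and 1) = 1/(1/24000 + 1/820 + 1/13000) = 747.3 Ω
R_th = 747.3 Ω
I_n = V_th/R_th = 0.2802/747.3 = 0.000375 A, and R_n = R_th = 747.3 Ω

Final answer: I_n = 0.000375 A, R_n = 747.3 Ω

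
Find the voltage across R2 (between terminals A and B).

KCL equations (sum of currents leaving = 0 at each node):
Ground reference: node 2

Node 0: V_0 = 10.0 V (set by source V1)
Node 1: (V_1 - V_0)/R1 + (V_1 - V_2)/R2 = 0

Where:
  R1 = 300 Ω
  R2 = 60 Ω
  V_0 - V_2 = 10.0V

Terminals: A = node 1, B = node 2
R1 and R2 are in series across V1 (node 0 → node 1 → node 2), and the output A–B is taken across R2, so this is a voltage divider.
Series current: I = V1/(R1 + R2) = 10/(300 + 60) = 10/360 = 0.02778 A
V_R2 = I × R2 = V1 × R2/(R1 + R2) = 10 × 60/360 = 1.667 V

Final answer: 1.667 V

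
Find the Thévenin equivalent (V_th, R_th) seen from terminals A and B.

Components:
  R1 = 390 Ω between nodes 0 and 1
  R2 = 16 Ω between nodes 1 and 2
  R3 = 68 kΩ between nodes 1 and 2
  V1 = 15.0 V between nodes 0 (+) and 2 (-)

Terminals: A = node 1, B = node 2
Step 1 — V_th is the open-circuit voltage V_A - V_B (nothing connected across the terminals).
Nodal analysis, taking node 2 as the 0 V reference.
Source V1 fixes V_0 = 15 V.
KCL at each unknown node (sum of currents leaving = 0; resistances in Ω):
  Node 1: (V_1 - 15)/390 + (V_1 - 0)/16 + (V_1 - 0)/68000 = 0
Collecting terms: 0.06508 × V_1 = 0.03846  =>  V_1 = 0.591 V
V_th = V_1 - V_2 = 0.591 - 0 = 0.591 V
Step 2 — R_th: zero the source — replace V1 by a short circuit (node 2 merges into node 0) — and find the resistance seen between A (node 1) and B (node 0).
Reduce the network between node 1 (A) and node 0 (B) by series/parallel combination:
  Rp1 = R1 ‖ R2 ‖ R3 (parallel, all between nodes 0 and 1) = 1/(1/390 + 1/16 + 1/68000) = 15.37 Ω
R_th = 15.37 Ω

Final answer: V_th = 0.591 V, R_th = 15.37 Ω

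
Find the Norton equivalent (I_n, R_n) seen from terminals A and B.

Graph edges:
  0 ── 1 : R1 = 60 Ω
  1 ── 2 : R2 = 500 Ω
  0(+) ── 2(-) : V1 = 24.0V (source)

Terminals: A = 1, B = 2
Find the Thévenin equivalent first; then I_n = V_th/R_th and R_n = R_th.
Step 1 — V_th is the open-circuit voltage V_A - V_B (nothing connected across the terminals).
Nodal analysis, taking node 2 as the 0 V reference.
Source V1 fixes V_0 = 24 V.
KCL at each unknown node (sum of currents leaving = 0; resistances in Ω):
  Node 1: (V_1 - 24)/60 + (V_1 - 0)/500 = 0
Collecting terms: 0.01867 × V_1 = 0.4  =>  V_1 = 21.43 V
V_th = V_1 - V_2 = 21.43 - 0 = 21.43 V
Step 2 — R_th: zero the source — replace V1 by a short circuit (node 2 merges into node 0) — and find the resistance seen between A (node 1) and B (node 0).
Reduce the network between node 1 (A) and node 0 (B) by series/parallel combination:
  Rp1 = R1 ‖ R2 (parallel, both between nodes 0 and 1) = 1/(1/60 + 1/500) = 53.57 Ω
R_th = 53.57 Ω
I_n = V_th/R_th = 21.43/53.57 = 0.4 A, and R_n = R_th = 53.57 Ω

Final answer: I_n = 0.4 A, R_n = 53.57 Ω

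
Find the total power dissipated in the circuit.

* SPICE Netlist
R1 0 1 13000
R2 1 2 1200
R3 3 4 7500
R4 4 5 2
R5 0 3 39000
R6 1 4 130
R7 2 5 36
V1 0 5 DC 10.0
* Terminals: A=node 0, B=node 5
Nodal analysis, taking node 5 as the 0 V reference.
Source V1 fixes V_0 = 10 V.
KCL at each unknown node (sum of currents leaving = 0; resistances in Ω):
  Node 1: (V_1 - 10)/13000 + (V_1 - V_2)/1200 + (V_1 - V_4)/130 = 0
  Node 2: (V_2 - V_1)/1200 + (V_2 - 0)/36 = 0
  Node 3: (V_3 - V_4)/7500 + (V_3 - 10)/39000 = 0
  Node 4: (V_4 - V_3)/7500 + (V_4 - 0)/2 + (V_4 - V_1)/130 = 0
Collecting terms (coefficients in siemens):
  0.008603·V_1 - 0.0008333·V_2 - 0.007692·V_4 = 0.0007692
  0.02861·V_2 - 0.0008333·V_1 = 0
  0.000159·V_3 - 0.0001333·V_4 = 0.0002564
  0.5078·V_4 - 0.007692·V_1 - 0.0001333·V_3 = 0
Solving these 4 simultaneous equations (Gaussian elimination) gives:
  V_1 = 0.09129 V, V_2 = 0.002659 V, V_3 = 1.614 V, V_4 = 0.001807 V
Power in each resistor, P = (ΔV)²/R:
  P_R1 = (10 - 0.09129)²/13000 = 0.007552 W
  P_R2 = (0.09129 - 0.002659)²/1200 = 0.000006546 W
  P_R3 = (1.614 - 0.001807)²/7500 = 0.0003467 W
  P_R4 = (0.001807 - 0)²/2 = 0.000001632 W
  P_R5 = (10 - 1.614)²/39000 = 0.001803 W
  P_R6 = (0.09129 - 0.001807)²/130 = 0.0000616 W
  P_R7 = (0.002659 - 0)²/36 = 0.0000001964 W
P_total = P_R1 + P_R2 + P_R3 + P_R4 + P_R5 + P_R6 + P_R7 = 0.009772 W

Final answer: 0.009772 W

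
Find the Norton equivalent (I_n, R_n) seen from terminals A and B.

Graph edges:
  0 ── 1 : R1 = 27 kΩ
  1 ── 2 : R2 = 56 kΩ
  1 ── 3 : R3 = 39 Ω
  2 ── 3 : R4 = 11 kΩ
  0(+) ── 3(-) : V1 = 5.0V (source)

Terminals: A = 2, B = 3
Find the Thévenin equivalent first; then I_n = V_th/R_th and R_n = R_th.
Step 1 — V_th is the open-circuit voltage V_A - V_B (nothing connected across the terminals).
Nodal analysis, taking node 3 as the 0 V reference.
Source V1 fixes V_0 = 5 V.
KCL at each unknown node (sum of currents leaving = 0; resistances in Ω):
  Node 1: (V_1 - 5)/27000 + (V_1 - V_2)/56000 + (V_1 - 0)/39 = 0
  Node 2: (V_2 - V_1)/56000 + (V_2 - 0)/11000 = 0
Collecting terms (coefficients in siemens):
  0.0257·V_1 - 0.00001786·V_2 = 0.0001852
  0.0001088·V_2 - 0.00001786·V_1 = 0
Determinant D = (0.0257)(0.0001088) - (-0.00001786)(-0.00001786) = 0.000002795
V_1 = [(0.0001852)(0.0001088) - (-0.00001786)(0)]/D = 0.007208 V
V_2 = [(0.0257)(0) - (0.0001852)(-0.00001786)]/D = 0.001183 V
V_th = V_2 - V_3 = 0.001183 - 0 = 0.001183 V
Step 2 — R_th: zero the source — replace V1 by a short circuit (node 3 merges into node 0) — and find the resistance seen between A (node 2) and B (node 0).
Reduce the network between node 2 (A) and node 0 (B) by series/parallel combination:
  Rp1 = R1 ‖ R3 (parallel, both between nodes 0 and 1) = 1/(1/27000 + 1/39) = 38.94 Ω
  Rs1 = R2 + Rp1 (series, joined only at node 1) = 56000 + 38.94 = 56040 Ω
  Rp2 = R4 ‖ Rs1 (parallel, both between nodes 0 and 2) = 1/(1/11000 + 1/56040) = 9195 Ω
R_th = 9.195 kΩ
I_n = V_th/R_th = 0.001183/9195 = 0.0000001287 A, and R_n = R_th = 9.195 kΩ

Final answer: I_n = 1.287e-07 A, R_n = 9.195 kΩ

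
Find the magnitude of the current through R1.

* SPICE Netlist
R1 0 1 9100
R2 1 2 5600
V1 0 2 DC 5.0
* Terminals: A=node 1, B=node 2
Nodal analysis, taking node 2 as the 0 V reference.
Source V1 fixes V_0 = 5 V.
KCL at each unknown node (sum of currents leaving = 0; resistances in Ω):
  Node 1: (V_1 - 5)/9100 + (V_1 - 0)/5600 = 0
Collecting terms: 0.0002885 × V_1 = 0.0005495  =>  V_1 = 1.905 V
I_R1 = (V_0 - V_1)/R1 = (5 - 1.905)/9100 = 0.0003401 A
|I_R1| = 0.0003401 A

Final answer: |I_R1| = 0.0003401 A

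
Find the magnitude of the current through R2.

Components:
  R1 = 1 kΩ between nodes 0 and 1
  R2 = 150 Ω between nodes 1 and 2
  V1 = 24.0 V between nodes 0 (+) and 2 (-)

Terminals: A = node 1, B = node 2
Nodal analysis, taking node 2 as the 0 V reference.
Source V1 fixes V_0 = 24 V.
KCL at each unknown node (sum of currents leaving = 0; resistances in Ω):
  Node 1: (V_1 - 24)/1000 + (V_1 - 0)/150 = 0
Collecting terms: 0.007667 × V_1 = 0.024  =>  V_1 = 3.13 V
I_R2 = (V_1 - V_2)/R2 = (3.13 - 0)/150 = 0.02087 A
|I_R2| = 0.02087 A

Final answer: |I_R2| = 0.02087 A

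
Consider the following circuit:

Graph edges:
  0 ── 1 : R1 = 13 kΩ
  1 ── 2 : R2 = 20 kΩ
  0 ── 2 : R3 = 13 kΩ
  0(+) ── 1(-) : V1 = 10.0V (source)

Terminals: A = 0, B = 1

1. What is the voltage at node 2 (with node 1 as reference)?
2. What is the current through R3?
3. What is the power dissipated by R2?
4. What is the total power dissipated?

Nodal analysis, taking node 1 as the 0 V reference.
Source V1 fixes V_0 = 10 V.
KCL at each unknown node (sum of currents leaving = 0; resistances in Ω):
  Node 2: (V_2 - 0)/20000 + (V_2 - 10)/13000 = 0
Collecting terms: 0.0001269 × V_2 = 0.0007692  =>  V_2 = 6.061 V
Part 1:
  Read off the nodal solution: V_2 = 6.061 V
Part 2:
  I_R3 = (V_0 - V_2)/R3 = (10 - 6.061)/13000 = 0.000303 A
  Magnitude: I_R3 = 0.000303 A
Part 3:
  I_R2 = (V_1 - V_2)/R2 = (0 - 6.061)/20000 = -0.000303 A
  P_R2 = I_R2² × R2 = (-0.000303)² × 20000 = 0.001837 W
Part 4:
  Power in each resistor, P = (ΔV)²/R:
    P_R1 = (10 - 0)²/13000 = 0.007692 W
    P_R2 = (0 - 6.061)²/20000 = 0.001837 W
    P_R3 = (10 - 6.061)²/13000 = 0.001194 W
  P_total = P_R1 + P_R2 + P_R3 = 0.01072 W

Final answers:
1. V_2 = 6.061 V
2. I_R3 = 0.000303 A
3. P_R2 = 0.001837 W
4. P_total = 0.01072 W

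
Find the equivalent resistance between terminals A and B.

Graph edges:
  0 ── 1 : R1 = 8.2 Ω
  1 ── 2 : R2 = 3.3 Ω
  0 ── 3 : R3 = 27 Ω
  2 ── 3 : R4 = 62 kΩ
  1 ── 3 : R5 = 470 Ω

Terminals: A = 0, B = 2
The network is not a plain series/parallel combination. Inject a 1 A test current into terminal A (node 0) and return it from terminal B (node 2); then R_eq = V_A / (1 A).
Nodal analysis, taking node 2 as the 0 V reference.
Current source I_test pushes 1 A into node 0 and draws it out of node 2.
KCL at each unknown node (sum of currents leaving = 0; resistances in Ω):
  Node 0: (V_0 - V_1)/8.2 + (V_0 - V_3)/27 - 1 = 0
  Node 1: (V_1 - V_0)/8.2 + (V_1 - 0)/3.3 + (V_1 - V_3)/470 = 0
  Node 3: (V_3 - V_0)/27 + (V_3 - V_1)/470 + (V_3 - 0)/62000 = 0
Collecting terms (coefficients in siemens):
  0.159·V_0 - 0.122·V_1 - 0.03704·V_3 = 1
  0.4271·V_1 - 0.122·V_0 - 0.002128·V_3 = 0
  0.03918·V_3 - 0.03704·V_0 - 0.002128·V_1 = 0
Solving these 3 simultaneous equations (Gaussian elimination) gives:
  V_0 = 11.36 V, V_1 = 3.299 V, V_3 = 10.92 V
R_eq = V_0 / 1 A = 11.36 Ω

Final answer: 11.36 Ω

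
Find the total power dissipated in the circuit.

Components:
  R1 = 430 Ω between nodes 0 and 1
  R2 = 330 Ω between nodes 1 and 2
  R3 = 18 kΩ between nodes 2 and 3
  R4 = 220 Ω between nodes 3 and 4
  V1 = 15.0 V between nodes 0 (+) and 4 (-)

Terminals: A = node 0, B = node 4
Nodal analysis, taking node 4 as the 0 V reference.
Source V1 fixes V_0 = 15 V.
KCL at each unknown node (sum of currents leaving = 0; resistances in Ω):
  Node 1: (V_1 - 15)/430 + (V_1 - V_2)/330 = 0
  Node 2: (V_2 - V_1)/330 + (V_2 - V_3)/18000 = 0
  Node 3: (V_3 - V_2)/18000 + (V_3 - 0)/220 = 0
Collecting terms (coefficients in siemens):
  0.005356·V_1 - 0.00303·V_2 = 0.03488
  0.003086·V_2 - 0.00303·V_1 - 0.00005556·V_3 = 0
  0.004601·V_3 - 0.00005556·V_2 = 0
Solving these 3 simultaneous equations (Gaussian elimination) gives:
  V_1 = 14.66 V, V_2 = 14.4 V, V_3 = 0.1739 V
Power in each resistor, P = (ΔV)²/R:
  P_R1 = (15 - 14.66)²/430 = 0.0002686 W
  P_R2 = (14.66 - 14.4)²/330 = 0.0002061 W
  P_R3 = (14.4 - 0.1739)²/18000 = 0.01124 W
  P_R4 = (0.1739 - 0)²/220 = 0.0001374 W
P_total = P_R1 + P_R2 + P_R3 + P_R4 = 0.01185 W

Final answer: 0.01185 W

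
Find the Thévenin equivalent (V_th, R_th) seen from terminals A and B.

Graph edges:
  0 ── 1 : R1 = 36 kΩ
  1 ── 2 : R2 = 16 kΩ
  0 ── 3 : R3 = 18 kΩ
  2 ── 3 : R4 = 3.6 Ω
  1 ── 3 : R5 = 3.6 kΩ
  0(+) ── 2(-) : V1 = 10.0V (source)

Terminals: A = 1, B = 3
Step 1 — V_th is the open-circuit voltage V_A - V_B (nothing connected across the terminals).
Nodal analysis, taking node 2 as the 0 V reference.
Source V1 fixes V_0 = 10 V.
KCL at each unknown node (sum of currents leaving = 0; resistances in Ω):
  Node 1: (V_1 - 10)/36000 + (V_1 - 0)/16000 + (V_1 - V_3)/3600 = 0
  Node 3: (V_3 - 10)/18000 + (V_3 - 0)/3.6 + (V_3 - V_1)/3600 = 0
Collecting terms (coefficients in siemens):
  0.0003681·V_1 - 0.0002778·V_3 = 0.0002778
  0.2781·V_3 - 0.0002778·V_1 = 0.0005556
Determinant D = (0.0003681)(0.2781) - (-0.0002778)(-0.0002778) = 0.0001023
V_1 = [(0.0002778)(0.2781) - (-0.0002778)(0.0005556)]/D = 0.7568 V
V_3 = [(0.0003681)(0.0005556) - (0.0002778)(-0.0002778)]/D = 0.002753 V
V_th = V_1 - V_3 = 0.7568 - 0.002753 = 0.754 V
Step 2 — R_th: zero the source — replace V1 by a short circuit (node 2 merges into node 0) — and find the resistance seen between A (node 1) and B (node 3).
Reduce the network between node 1 (A) and node 3 (B) by series/parallel combination:
  Rp1 = R1 ‖ R2 (parallel, both between nodes 0 and 1) = 1/(1/36000 + 1/16000) = 11080 Ω
  Rp2 = R3 ‖ R4 (parallel, both between nodes 0 and 3) = 1/(1/18000 + 1/3.6) = 3.599 Ω
  Rs1 = Rp1 + Rp2 (series, joined only at node 0) = 11080 + 3.599 = 11080 Ω
  Rp3 = R5 ‖ Rs1 (parallel, both between nodes 1 and 3) = 1/(1/3600 + 1/11080) = 2717 Ω
R_th = 2.717 kΩ

Final answer: V_th = 0.754 V, R_th = 2.717 kΩ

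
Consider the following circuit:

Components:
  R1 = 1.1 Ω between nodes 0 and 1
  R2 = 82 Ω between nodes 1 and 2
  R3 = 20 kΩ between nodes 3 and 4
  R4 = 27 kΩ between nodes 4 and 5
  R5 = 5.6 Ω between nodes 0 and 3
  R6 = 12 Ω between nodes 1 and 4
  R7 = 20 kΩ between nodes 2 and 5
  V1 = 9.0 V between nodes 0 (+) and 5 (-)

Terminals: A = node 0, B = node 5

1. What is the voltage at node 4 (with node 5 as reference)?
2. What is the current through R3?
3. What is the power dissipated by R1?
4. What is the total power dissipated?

Nodal analysis, taking node 5 as the 0 V reference.
Source V1 fixes V_0 = 9 V.
KCL at each unknown node (sum of currents leaving = 0; resistances in Ω):
  Node 1: (V_1 - 9)/1.1 + (V_1 - V_2)/82 + (V_1 - V_4)/12 = 0
  Node 2: (V_2 - V_1)/82 + (V_2 - 0)/20000 = 0
  Node 3: (V_3 - V_4)/20000 + (V_3 - 9)/5.6 = 0
  Node 4: (V_4 - V_3)/20000 + (V_4 - 0)/27000 + (V_4 - V_1)/12 = 0
Collecting terms (coefficients in siemens):
  1.005·V_1 - 0.0122·V_2 - 0.08333·V_4 = 8.182
  0.01225·V_2 - 0.0122·V_1 = 0
  0.1786·V_3 - 0.00005·V_4 = 1.607
  0.08342·V_4 - 0.08333·V_1 - 0.00005·V_3 = 0
Solving these 4 simultaneous equations (Gaussian elimination) gives:
  V_1 = 8.999 V, V_2 = 8.962 V, V_3 = 9 V, V_4 = 8.995 V
Part 1:
  Read off the nodal solution: V_4 = 8.995 V
Part 2:
  I_R3 = (V_3 - V_4)/R3 = (9 - 8.995)/20000 = 0.0000002426 A
  Magnitude: I_R3 = 0.0000002426 A
Part 3:
  I_R1 = (V_0 - V_1)/R1 = (9 - 8.999)/1.1 = 0.000781 A
  P_R1 = I_R1² × R1 = (0.000781)² × 1.1 = 0.000000671 W
Part 4:
  Power in each resistor, P = (ΔV)²/R:
    P_R1 = (9 - 8.999)²/1.1 = 0.000000671 W
    P_R2 = (8.999 - 8.962)²/82 = 0.00001647 W
    P_R3 = (9 - 8.995)²/20000 = 0.000000001177 W
    P_R4 = (8.995 - 0)²/27000 = 0.002997 W
    P_R5 = (9 - 9)²/5.6 = 0.0000000000003297 W
    P_R6 = (8.999 - 8.995)²/12 = 0.00000133 W
    P_R7 = (8.962 - 0)²/20000 = 0.004016 W
  P_total = P_R1 + P_R2 + P_R3 + P_R4 + P_R5 + P_R6 + P_R7 = 0.007031 W

Final answers:
1. V_4 = 8.995 V
2. I_R3 = 2.426e-07 A
3. P_R1 = 6.71e-07 W
4. P_total = 0.007031 W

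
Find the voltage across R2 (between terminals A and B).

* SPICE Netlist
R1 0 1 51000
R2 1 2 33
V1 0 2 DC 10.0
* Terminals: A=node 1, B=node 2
R1 and R2 are in series across V1 (node 0 → node 1 → node 2), and the output A–B is taken across R2, so this is a voltage divider.
Series current: I = V1/(R1 + R2) = 10/(51000 + 33) = 10/51030 = 0.000196 A
V_R2 = I × R2 = V1 × R2/(R1 + R2) = 10 × 33/51030 = 0.006466 V

Final answer: 0.006466 V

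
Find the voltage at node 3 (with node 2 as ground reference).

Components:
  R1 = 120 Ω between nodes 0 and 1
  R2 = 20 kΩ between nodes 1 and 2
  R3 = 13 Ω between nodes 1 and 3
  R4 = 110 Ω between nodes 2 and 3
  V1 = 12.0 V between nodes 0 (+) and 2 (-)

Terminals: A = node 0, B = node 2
Nodal analysis, taking node 2 as the 0 V reference.
Source V1 fixes V_0 = 12 V.
KCL at each unknown node (sum of currents leaving = 0; resistances in Ω):
  Node 1: (V_1 - 12)/120 + (V_1 - 0)/20000 + (V_1 - V_3)/13 = 0
  Node 3: (V_3 - V_1)/13 + (V_3 - 0)/110 = 0
Collecting terms (coefficients in siemens):
  0.08531·V_1 - 0.07692·V_3 = 0.1
  0.08601·V_3 - 0.07692·V_1 = 0
Determinant D = (0.08531)(0.08601) - (-0.07692)(-0.07692) = 0.00142
V_1 = [(0.1)(0.08601) - (-0.07692)(0)]/D = 6.056 V
V_3 = [(0.08531)(0) - (0.1)(-0.07692)]/D = 5.416 V
The requested potential is V_3 = 5.416 V.

Final answer: V_3 = 5.416 V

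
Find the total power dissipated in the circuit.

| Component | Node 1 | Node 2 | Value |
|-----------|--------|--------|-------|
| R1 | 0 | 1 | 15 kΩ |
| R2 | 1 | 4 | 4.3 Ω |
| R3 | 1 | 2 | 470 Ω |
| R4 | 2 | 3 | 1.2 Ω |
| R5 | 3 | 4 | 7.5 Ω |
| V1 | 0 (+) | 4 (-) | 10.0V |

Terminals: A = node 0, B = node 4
Nodal analysis, taking node 4 as the 0 V reference.
Source V1 fixes V_0 = 10 V.
KCL at each unknown node (sum of currents leaving = 0; resistances in Ω):
  Node 1: (V_1 - 10)/15000 + (V_1 - 0)/4.3 + (V_1 - V_2)/470 = 0
  Node 2: (V_2 - V_1)/470 + (V_2 - V_3)/1.2 = 0
  Node 3: (V_3 - V_2)/1.2 + (V_3 - 0)/7.5 = 0
Collecting terms (coefficients in siemens):
  0.2348·V_1 - 0.002128·V_2 = 0.0006667
  0.8355·V_2 - 0.002128·V_1 - 0.8333·V_3 = 0
  0.9667·V_3 - 0.8333·V_2 = 0
Solving these 3 simultaneous equations (Gaussian elimination) gives:
  V_1 = 0.00284 V, V_2 = 0.00005162 V, V_3 = 0.0000445 V
Power in each resistor, P = (ΔV)²/R:
  P_R1 = (10 - 0.00284)²/15000 = 0.006663 W
  P_R2 = (0.00284 - 0)²/4.3 = 0.000001876 W
  P_R3 = (0.00284 - 0.00005162)²/470 = 0.00000001655 W
  P_R4 = (0.00005162 - 0.0000445)²/1.2 = 0.00000000004225 W
  P_R5 = (0.0000445 - 0)²/7.5 = 0.000000000264 W
P_total = P_R1 + P_R2 + P_R3 + P_R4 + P_R5 = 0.006665 W

Final answer: 0.006665 W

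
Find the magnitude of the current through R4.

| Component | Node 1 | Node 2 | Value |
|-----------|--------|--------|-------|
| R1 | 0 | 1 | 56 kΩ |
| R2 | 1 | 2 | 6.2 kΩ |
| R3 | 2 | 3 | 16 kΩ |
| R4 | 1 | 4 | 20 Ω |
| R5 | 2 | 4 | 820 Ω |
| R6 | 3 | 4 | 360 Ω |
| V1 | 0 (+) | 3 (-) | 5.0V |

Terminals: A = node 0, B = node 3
Nodal analysis, taking node 3 as the 0 V reference.
Source V1 fixes V_0 = 5 V.
KCL at each unknown node (sum of currents leaving = 0; resistances in Ω):
  Node 1: (V_1 - 5)/56000 + (V_1 - V_2)/6200 + (V_1 - V_4)/20 = 0
  Node 2: (V_2 - V_1)/6200 + (V_2 - 0)/16000 + (V_2 - V_4)/820 = 0
  Node 4: (V_4 - V_1)/20 + (V_4 - V_2)/820 + (V_4 - 0)/360 = 0
Collecting terms (coefficients in siemens):
  0.05018·V_1 - 0.0001613·V_2 - 0.05·V_4 = 0.00008929
  0.001443·V_2 - 0.0001613·V_1 - 0.00122·V_4 = 0
  0.054·V_4 - 0.05·V_1 - 0.00122·V_2 = 0
Solving these 3 simultaneous equations (Gaussian elimination) gives:
  V_1 = 0.03302 V, V_2 = 0.0301 V, V_4 = 0.03125 V
I_R4 = (V_1 - V_4)/R4 = (0.03302 - 0.03125)/20 = 0.00008823 A
|I_R4| = 0.00008823 A

Final answer: |I_R4| = 8.823e-05 A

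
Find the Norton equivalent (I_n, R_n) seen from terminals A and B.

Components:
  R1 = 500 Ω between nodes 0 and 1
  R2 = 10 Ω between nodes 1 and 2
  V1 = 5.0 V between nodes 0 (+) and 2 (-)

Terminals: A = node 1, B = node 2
Find the Thévenin equivalent first; then I_n = V_th/R_th and R_n = R_th.
Step 1 — V_th is the open-circuit voltage V_A - V_B (nothing connected across the terminals).
Nodal analysis, taking node 2 as the 0 V reference.
Source V1 fixes V_0 = 5 V.
KCL at each unknown node (sum of currents leaving = 0; resistances in Ω):
  Node 1: (V_1 - 5)/500 + (V_1 - 0)/10 = 0
Collecting terms: 0.102 × V_1 = 0.01  =>  V_1 = 0.09804 V
V_th = V_1 - V_2 = 0.09804 - 0 = 0.09804 V
Step 2 — R_th: zero the source — replace V1 by a short circuit (node 2 merges into node 0) — and find the resistance seen between A (node 1) and B (node 0).
Reduce the network between node 1 (A) and node 0 (B) by series/parallel combination:
  Rp1 = R1 ‖ R2 (parallel, both between nodes 0 and 1) = 1/(1/500 + 1/10) = 9.804 Ω
R_th = 9.804 Ω
I_n = V_th/R_th = 0.09804/9.804 = 0.01 A, and R_n = R_th = 9.804 Ω

Final answer: I_n = 0.01 A, R_n = 9.804 Ω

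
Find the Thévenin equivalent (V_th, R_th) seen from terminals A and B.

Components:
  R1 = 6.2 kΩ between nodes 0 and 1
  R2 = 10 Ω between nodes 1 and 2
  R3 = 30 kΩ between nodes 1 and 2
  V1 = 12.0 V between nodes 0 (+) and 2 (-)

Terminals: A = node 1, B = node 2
Step 1 — V_th is the open-circuit voltage V_A - V_B (nothing connected across the terminals).
Nodal analysis, taking node 2 as the 0 V reference.
Source V1 fixes V_0 = 12 V.
KCL at each unknown node (sum of currents leaving = 0; resistances in Ω):
  Node 1: (V_1 - 12)/6200 + (V_1 - 0)/10 + (V_1 - 0)/30000 = 0
Collecting terms: 0.1002 × V_1 = 0.001935  =>  V_1 = 0.01932 V
V_th = V_1 - V_2 = 0.01932 - 0 = 0.01932 V
Step 2 — R_th: zero the source — replace V1 by a short circuit (node 2 merges into node 0) — and find the resistance seen between A (node 1) and B (node 0).
Reduce the network between node 1 (A) and node 0 (B) by series/parallel combination:
  Rp1 = R1 ‖ R2 ‖ R3 (parallel, all between nodes 0 and 1) = 1/(1/6200 + 1/10 + 1/30000) = 9.981 Ω
R_th = 9.981 Ω

Final answer: V_th = 0.01932 V, R_th = 9.981 Ω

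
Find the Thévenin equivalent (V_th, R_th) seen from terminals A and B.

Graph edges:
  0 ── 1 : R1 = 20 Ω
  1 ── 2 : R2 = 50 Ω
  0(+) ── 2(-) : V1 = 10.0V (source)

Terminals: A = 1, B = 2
Step 1 — V_th is the open-circuit voltage V_A - V_B (nothing connected across the terminals).
Nodal analysis, taking node 2 as the 0 V reference.
Source V1 fixes V_0 = 10 V.
KCL at each unknown node (sum of currents leaving = 0; resistances in Ω):
  Node 1: (V_1 - 10)/20 + (V_1 - 0)/50 = 0
Collecting terms: 0.07 × V_1 = 0.5  =>  V_1 = 7.143 V
V_th = V_1 - V_2 = 7.143 - 0 = 7.143 V
Step 2 — R_th: zero the source — replace V1 by a short circuit (node 2 merges into node 0) — and find the resistance seen between A (node 1) and B (node 0).
Reduce the network between node 1 (A) and node 0 (B) by series/parallel combination:
  Rp1 = R1 ‖ R2 (parallel, both between nodes 0 and 1) = 1/(1/20 + 1/50) = 14.29 Ω
R_th = 14.29 Ω

Final answer: V_th = 7.143 V, R_th = 14.29 Ω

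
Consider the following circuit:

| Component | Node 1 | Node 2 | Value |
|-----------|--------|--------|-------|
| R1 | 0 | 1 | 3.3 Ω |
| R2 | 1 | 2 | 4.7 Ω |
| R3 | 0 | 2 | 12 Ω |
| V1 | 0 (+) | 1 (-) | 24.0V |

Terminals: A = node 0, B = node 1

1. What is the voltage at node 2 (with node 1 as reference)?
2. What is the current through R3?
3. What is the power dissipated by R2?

Nodal analysis, taking node 1 as the 0 V reference.
Source V1 fixes V_0 = 24 V.
KCL at each unknown node (sum of currents leaving = 0; resistances in Ω):
  Node 2: (V_2 - 0)/4.7 + (V_2 - 24)/12 = 0
Collecting terms: 0.2961 × V_2 = 2  =>  V_2 = 6.754 V
Part 1:
  Read off the nodal solution: V_2 = 6.754 V
Part 2:
  I_R3 = (V_0 - V_2)/R3 = (24 - 6.754)/12 = 1.437 A
  Magnitude: I_R3 = 1.437 A
Part 3:
  I_R2 = (V_1 - V_2)/R2 = (0 - 6.754)/4.7 = -1.437 A
  P_R2 = I_R2² × R2 = (-1.437)² × 4.7 = 9.707 W

Final answers:
1. V_2 = 6.754 V
2. I_R3 = 1.437 A
3. P_R2 = 9.707 W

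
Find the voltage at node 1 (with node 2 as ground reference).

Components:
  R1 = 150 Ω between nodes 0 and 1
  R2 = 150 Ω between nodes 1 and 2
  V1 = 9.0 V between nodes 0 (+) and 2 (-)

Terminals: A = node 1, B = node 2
Nodal analysis, taking node 2 as the 0 V reference.
Source V1 fixes V_0 = 9 V.
KCL at each unknown node (sum of currents leaving = 0; resistances in Ω):
  Node 1: (V_1 - 9)/150 + (V_1 - 0)/150 = 0
Collecting terms: 0.01333 × V_1 = 0.06  =>  V_1 = 4.5 V
The requested potential is V_1 = 4.5 V.

Final answer: V_1 = 4.5 V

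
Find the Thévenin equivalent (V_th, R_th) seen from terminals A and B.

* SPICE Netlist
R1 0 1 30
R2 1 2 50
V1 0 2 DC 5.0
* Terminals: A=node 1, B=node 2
Step 1 — V_th is the open-circuit voltage V_A - V_B (nothing connected across the terminals).
Nodal analysis, taking node 2 as the 0 V reference.
Source V1 fixes V_0 = 5 V.
KCL at each unknown node (sum of currents leaving = 0; resistances in Ω):
  Node 1: (V_1 - 5)/30 + (V_1 - 0)/50 = 0
Collecting terms: 0.05333 × V_1 = 0.1667  =>  V_1 = 3.125 V
V_th = V_1 - V_2 = 3.125 - 0 = 3.125 V
Step 2 — R_th: zero the source — replace V1 by a short circuit (node 2 merges into node 0) — and find the resistance seen between A (node 1) and B (node 0).
Reduce the network between node 1 (A) and node 0 (B) by series/parallel combination:
  Rp1 = R1 ‖ R2 (parallel, both between nodes 0 and 1) = 1/(1/30 + 1/50) = 18.75 Ω
R_th = 18.75 Ω

Final answer: V_th = 3.125 V, R_th = 18.75 Ω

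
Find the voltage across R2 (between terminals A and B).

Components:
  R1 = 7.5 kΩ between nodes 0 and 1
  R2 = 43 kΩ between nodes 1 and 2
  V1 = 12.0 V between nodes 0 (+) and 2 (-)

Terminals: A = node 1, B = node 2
R1 and R2 are in series across V1 (node 0 → node 1 → node 2), and the output A–B is taken across R2, so this is a voltage divider.
Series current: I = V1/(R1 + R2) = 12/(7500 + 43000) = 12/50500 = 0.0002376 A
V_R2 = I × R2 = V1 × R2/(R1 + R2) = 12 × 43000/50500 = 10.22 V

Final answer: 10.22 V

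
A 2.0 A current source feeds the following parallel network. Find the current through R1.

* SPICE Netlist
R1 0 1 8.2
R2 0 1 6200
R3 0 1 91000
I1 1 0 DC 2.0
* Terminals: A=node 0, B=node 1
All resistors sit directly between nodes 0 and 1, so they are in parallel and share one voltage V; the full source current 2 A splits among them.
1/R_par = 1/8.2 + 1/6200 + 1/91000 = 0.1221 S  =>  R_par = 8.188 Ω
V = I × R_par = 2 × 8.188 = 16.38 V
I_R1 = V/R1 = 16.38/8.2 = 1.997 A

Final answer: 1.997 A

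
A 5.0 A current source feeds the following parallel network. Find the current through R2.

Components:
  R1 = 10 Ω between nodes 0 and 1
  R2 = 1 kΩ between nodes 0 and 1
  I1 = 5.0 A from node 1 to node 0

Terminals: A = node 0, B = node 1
All resistors sit directly between nodes 0 and 1, so they are in parallel and share one voltage V; the full source current 5 A splits among them.
1/R_par = 1/10 + 1/1000 = 0.101 S  =>  R_par = 9.901 Ω
V = I × R_par = 5 × 9.901 = 49.5 V
I_R2 = V/R2 = 49.5/1000 = 0.0495 A

Final answer: 0.0495 A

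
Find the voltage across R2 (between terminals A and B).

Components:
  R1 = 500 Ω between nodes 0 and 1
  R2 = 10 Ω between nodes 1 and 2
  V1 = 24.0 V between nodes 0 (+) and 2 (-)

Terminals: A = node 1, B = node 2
R1 and R2 are in series across V1 (node 0 → node 1 → node 2), and the output A–B is taken across R2, so this is a voltage divider.
Series current: I = V1/(R1 + R2) = 24/(500 + 10) = 24/510 = 0.04706 A
V_R2 = I × R2 = V1 × R2/(R1 + R2) = 24 × 10/510 = 0.4706 V

Final answer: 0.4706 V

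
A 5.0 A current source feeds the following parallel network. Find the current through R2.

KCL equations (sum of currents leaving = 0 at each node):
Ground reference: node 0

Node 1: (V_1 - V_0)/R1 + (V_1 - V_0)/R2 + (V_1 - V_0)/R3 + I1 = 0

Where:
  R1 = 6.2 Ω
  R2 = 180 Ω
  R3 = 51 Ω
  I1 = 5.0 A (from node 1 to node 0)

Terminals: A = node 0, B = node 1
All resistors sit directly between nodes 0 and 1, so they are in parallel and share one voltage V; the full source current 5 A splits among them.
1/R_par = 1/6.2 + 1/180 + 1/51 = 0.1865 S  =>  R_par = 5.363 Ω
V = I × R_par = 5 × 5.363 = 26.82 V
I_R2 = V/R2 = 26.82/180 = 0.149 A

Final answer: 0.149 A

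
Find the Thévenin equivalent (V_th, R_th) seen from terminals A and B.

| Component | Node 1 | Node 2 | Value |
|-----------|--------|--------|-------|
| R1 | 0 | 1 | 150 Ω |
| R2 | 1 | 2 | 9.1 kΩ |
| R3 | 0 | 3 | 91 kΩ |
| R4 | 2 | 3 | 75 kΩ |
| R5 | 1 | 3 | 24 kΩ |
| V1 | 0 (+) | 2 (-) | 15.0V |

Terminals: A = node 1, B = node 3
Step 1 — V_th is the open-circuit voltage V_A - V_B (nothing connected across the terminals).
Nodal analysis, taking node 2 as the 0 V reference.
Source V1 fixes V_0 = 15 V.
KCL at each unknown node (sum of currents leaving = 0; resistances in Ω):
  Node 1: (V_1 - 15)/150 + (V_1 - 0)/9100 + (V_1 - V_3)/24000 = 0
  Node 3: (V_3 - 15)/91000 + (V_3 - 0)/75000 + (V_3 - V_1)/24000 = 0
Collecting terms (coefficients in siemens):
  0.006818·V_1 - 0.00004167·V_3 = 0.1
  0.00006599·V_3 - 0.00004167·V_1 = 0.0001648
Determinant D = (0.006818)(0.00006599) - (-0.00004167)(-0.00004167) = 0.0000004482
V_1 = [(0.1)(0.00006599) - (-0.00004167)(0.0001648)]/D = 14.74 V
V_3 = [(0.006818)(0.0001648) - (0.1)(-0.00004167)]/D = 11.8 V
V_th = V_1 - V_3 = 14.74 - 11.8 = 2.935 V
Step 2 — R_th: zero the source — replace V1 by a short circuit (node 2 merges into node 0) — and find the resistance seen between A (node 1) and B (node 3).
Reduce the network between node 1 (A) and node 3 (B) by series/parallel combination:
  Rp1 = R1 ‖ R2 (parallel, both between nodes 0 and 1) = 1/(1/150 + 1/9100) = 147.6 Ω
  Rp2 = R3 ‖ R4 (parallel, both between nodes 0 and 3) = 1/(1/91000 + 1/75000) = 41110 Ω
  Rs1 = Rp1 + Rp2 (series, joined only at node 0) = 147.6 + 41110 = 41260 Ω
  Rp3 = R5 ‖ Rs1 (parallel, both between nodes 1 and 3) = 1/(1/24000 + 1/41260) = 15170 Ω
R_th = 15.17 kΩ

Final answer: V_th = 2.935 V, R_th = 15.17 kΩ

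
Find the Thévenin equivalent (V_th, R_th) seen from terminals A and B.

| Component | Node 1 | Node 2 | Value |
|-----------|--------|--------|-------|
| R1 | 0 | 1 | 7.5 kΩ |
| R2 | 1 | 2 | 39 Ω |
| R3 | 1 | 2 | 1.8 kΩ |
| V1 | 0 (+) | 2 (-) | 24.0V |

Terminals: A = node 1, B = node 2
Step 1 — V_th is the open-circuit voltage V_A - V_B (nothing connected across the terminals).
Nodal analysis, taking node 2 as the 0 V reference.
Source V1 fixes V_0 = 24 V.
KCL at each unknown node (sum of currents leaving = 0; resistances in Ω):
  Node 1: (V_1 - 24)/7500 + (V_1 - 0)/39 + (V_1 - 0)/1800 = 0
Collecting terms: 0.02633 × V_1 = 0.0032  =>  V_1 = 0.1215 V
V_th = V_1 - V_2 = 0.1215 - 0 = 0.1215 V
Step 2 — R_th: zero the source — replace V1 by a short circuit (node 2 merges into node 0) — and find the resistance seen between A (node 1) and B (node 0).
Reduce the network between node 1 (A) and node 0 (B) by series/parallel combination:
  Rp1 = R1 ‖ R2 ‖ R3 (parallel, all between nodes 0 and 1) = 1/(1/7500 + 1/39 + 1/1800) = 37.98 Ω
R_th = 37.98 Ω

Final answer: V_th = 0.1215 V, R_th = 37.98 Ω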